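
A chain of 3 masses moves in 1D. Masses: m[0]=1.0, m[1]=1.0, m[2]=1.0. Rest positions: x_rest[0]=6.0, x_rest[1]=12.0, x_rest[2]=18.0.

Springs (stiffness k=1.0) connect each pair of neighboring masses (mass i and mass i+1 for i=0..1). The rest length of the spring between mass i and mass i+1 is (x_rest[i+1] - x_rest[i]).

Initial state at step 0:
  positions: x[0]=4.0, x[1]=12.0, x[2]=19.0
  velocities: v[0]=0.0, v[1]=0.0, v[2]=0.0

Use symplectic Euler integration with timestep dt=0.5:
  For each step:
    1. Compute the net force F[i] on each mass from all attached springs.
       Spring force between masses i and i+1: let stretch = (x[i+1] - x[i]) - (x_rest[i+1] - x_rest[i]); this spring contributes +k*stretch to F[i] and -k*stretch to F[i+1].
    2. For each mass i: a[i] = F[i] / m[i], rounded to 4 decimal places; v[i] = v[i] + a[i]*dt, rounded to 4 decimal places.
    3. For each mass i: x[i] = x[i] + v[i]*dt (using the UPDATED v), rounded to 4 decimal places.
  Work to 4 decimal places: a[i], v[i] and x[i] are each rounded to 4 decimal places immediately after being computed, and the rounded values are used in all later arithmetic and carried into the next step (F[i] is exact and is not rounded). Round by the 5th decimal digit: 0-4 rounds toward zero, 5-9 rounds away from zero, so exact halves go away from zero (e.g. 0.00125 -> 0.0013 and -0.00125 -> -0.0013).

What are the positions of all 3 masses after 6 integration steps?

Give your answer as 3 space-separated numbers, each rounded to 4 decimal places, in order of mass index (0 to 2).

Step 0: x=[4.0000 12.0000 19.0000] v=[0.0000 0.0000 0.0000]
Step 1: x=[4.5000 11.7500 18.7500] v=[1.0000 -0.5000 -0.5000]
Step 2: x=[5.3125 11.4375 18.2500] v=[1.6250 -0.6250 -1.0000]
Step 3: x=[6.1563 11.2969 17.5469] v=[1.6875 -0.2813 -1.4063]
Step 4: x=[6.7852 11.4336 16.7813] v=[1.2578 0.2734 -1.5313]
Step 5: x=[7.0762 11.7452 16.1787] v=[0.5820 0.6231 -1.2052]
Step 6: x=[7.0345 11.9979 15.9677] v=[-0.0835 0.5054 -0.4220]

Answer: 7.0345 11.9979 15.9677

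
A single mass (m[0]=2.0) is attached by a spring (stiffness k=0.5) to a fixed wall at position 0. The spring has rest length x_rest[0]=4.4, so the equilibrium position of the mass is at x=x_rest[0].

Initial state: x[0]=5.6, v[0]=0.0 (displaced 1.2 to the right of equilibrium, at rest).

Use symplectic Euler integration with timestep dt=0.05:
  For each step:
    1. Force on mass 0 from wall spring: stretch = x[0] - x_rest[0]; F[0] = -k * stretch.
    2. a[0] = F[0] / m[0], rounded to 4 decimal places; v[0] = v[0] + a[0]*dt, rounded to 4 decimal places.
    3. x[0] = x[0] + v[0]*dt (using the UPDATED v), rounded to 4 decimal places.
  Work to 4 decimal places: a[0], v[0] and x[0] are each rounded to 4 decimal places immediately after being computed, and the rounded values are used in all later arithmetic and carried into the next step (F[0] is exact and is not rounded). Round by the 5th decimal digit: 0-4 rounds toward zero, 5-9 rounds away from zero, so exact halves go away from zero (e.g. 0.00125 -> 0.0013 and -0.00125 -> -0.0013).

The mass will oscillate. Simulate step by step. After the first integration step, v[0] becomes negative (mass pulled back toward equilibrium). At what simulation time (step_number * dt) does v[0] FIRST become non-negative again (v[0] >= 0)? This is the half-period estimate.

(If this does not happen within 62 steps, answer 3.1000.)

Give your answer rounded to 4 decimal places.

Step 0: x=[5.6000] v=[0.0000]
Step 1: x=[5.5993] v=[-0.0150]
Step 2: x=[5.5978] v=[-0.0300]
Step 3: x=[5.5956] v=[-0.0450]
Step 4: x=[5.5926] v=[-0.0599]
Step 5: x=[5.5889] v=[-0.0748]
Step 6: x=[5.5844] v=[-0.0897]
Step 7: x=[5.5792] v=[-0.1045]
Step 8: x=[5.5732] v=[-0.1192]
Step 9: x=[5.5665] v=[-0.1339]
Step 10: x=[5.5591] v=[-0.1485]
Step 11: x=[5.5510] v=[-0.1630]
Step 12: x=[5.5421] v=[-0.1774]
Step 13: x=[5.5325] v=[-0.1917]
Step 14: x=[5.5222] v=[-0.2059]
Step 15: x=[5.5112] v=[-0.2199]
Step 16: x=[5.4995] v=[-0.2338]
Step 17: x=[5.4871] v=[-0.2475]
Step 18: x=[5.4740] v=[-0.2611]
Step 19: x=[5.4603] v=[-0.2745]
Step 20: x=[5.4459] v=[-0.2878]
Step 21: x=[5.4309] v=[-0.3009]
Step 22: x=[5.4152] v=[-0.3138]
Step 23: x=[5.3989] v=[-0.3265]
Step 24: x=[5.3820] v=[-0.3390]
Step 25: x=[5.3644] v=[-0.3513]
Step 26: x=[5.3462] v=[-0.3634]
Step 27: x=[5.3274] v=[-0.3752]
Step 28: x=[5.3081] v=[-0.3868]
Step 29: x=[5.2882] v=[-0.3982]
Step 30: x=[5.2677] v=[-0.4093]
Step 31: x=[5.2467] v=[-0.4201]
Step 32: x=[5.2252] v=[-0.4307]
Step 33: x=[5.2032] v=[-0.4410]
Step 34: x=[5.1807] v=[-0.4510]
Step 35: x=[5.1577] v=[-0.4608]
Step 36: x=[5.1342] v=[-0.4703]
Step 37: x=[5.1102] v=[-0.4795]
Step 38: x=[5.0858] v=[-0.4884]
Step 39: x=[5.0610] v=[-0.4970]
Step 40: x=[5.0357] v=[-0.5053]
Step 41: x=[5.0100] v=[-0.5132]
Step 42: x=[4.9840] v=[-0.5208]
Step 43: x=[4.9576] v=[-0.5281]
Step 44: x=[4.9308] v=[-0.5351]
Step 45: x=[4.9037] v=[-0.5417]
Step 46: x=[4.8763] v=[-0.5480]
Step 47: x=[4.8486] v=[-0.5540]
Step 48: x=[4.8206] v=[-0.5596]
Step 49: x=[4.7924] v=[-0.5649]
Step 50: x=[4.7639] v=[-0.5698]
Step 51: x=[4.7352] v=[-0.5744]
Step 52: x=[4.7063] v=[-0.5786]
Step 53: x=[4.6772] v=[-0.5824]
Step 54: x=[4.6479] v=[-0.5859]
Step 55: x=[4.6185] v=[-0.5890]
Step 56: x=[4.5889] v=[-0.5917]
Step 57: x=[4.5592] v=[-0.5941]
Step 58: x=[4.5294] v=[-0.5961]
Step 59: x=[4.4995] v=[-0.5977]
Step 60: x=[4.4696] v=[-0.5989]
Step 61: x=[4.4396] v=[-0.5998]
Step 62: x=[4.4096] v=[-0.6003]
v[0] did not become non-negative within 62 steps; using fallback time=3.1000

Answer: 3.1000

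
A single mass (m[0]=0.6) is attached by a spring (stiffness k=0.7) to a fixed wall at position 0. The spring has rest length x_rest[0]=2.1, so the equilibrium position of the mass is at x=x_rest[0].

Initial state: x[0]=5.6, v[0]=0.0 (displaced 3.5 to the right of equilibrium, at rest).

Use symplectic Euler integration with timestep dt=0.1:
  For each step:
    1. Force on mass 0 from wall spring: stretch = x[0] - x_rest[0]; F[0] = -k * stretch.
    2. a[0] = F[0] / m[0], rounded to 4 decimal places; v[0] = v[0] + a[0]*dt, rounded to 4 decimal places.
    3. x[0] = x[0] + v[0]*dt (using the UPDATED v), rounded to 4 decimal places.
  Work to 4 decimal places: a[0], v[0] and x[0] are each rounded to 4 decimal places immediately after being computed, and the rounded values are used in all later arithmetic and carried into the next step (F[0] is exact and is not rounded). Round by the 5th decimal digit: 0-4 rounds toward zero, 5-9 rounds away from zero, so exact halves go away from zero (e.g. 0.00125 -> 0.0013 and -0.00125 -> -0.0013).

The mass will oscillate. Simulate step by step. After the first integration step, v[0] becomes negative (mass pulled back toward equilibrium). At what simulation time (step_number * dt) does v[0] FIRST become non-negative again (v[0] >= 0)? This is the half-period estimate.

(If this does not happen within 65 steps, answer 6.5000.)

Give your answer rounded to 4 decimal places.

Answer: 3.0000

Derivation:
Step 0: x=[5.6000] v=[0.0000]
Step 1: x=[5.5592] v=[-0.4083]
Step 2: x=[5.4780] v=[-0.8119]
Step 3: x=[5.3574] v=[-1.2060]
Step 4: x=[5.1988] v=[-1.5860]
Step 5: x=[5.0041] v=[-1.9475]
Step 6: x=[4.7755] v=[-2.2863]
Step 7: x=[4.5157] v=[-2.5984]
Step 8: x=[4.2277] v=[-2.8802]
Step 9: x=[3.9149] v=[-3.1284]
Step 10: x=[3.5809] v=[-3.3401]
Step 11: x=[3.2296] v=[-3.5129]
Step 12: x=[2.8651] v=[-3.6447]
Step 13: x=[2.4917] v=[-3.7340]
Step 14: x=[2.1137] v=[-3.7797]
Step 15: x=[1.7356] v=[-3.7813]
Step 16: x=[1.3617] v=[-3.7388]
Step 17: x=[0.9964] v=[-3.6527]
Step 18: x=[0.6440] v=[-3.5240]
Step 19: x=[0.3086] v=[-3.3541]
Step 20: x=[-0.0059] v=[-3.1451]
Step 21: x=[-0.2958] v=[-2.8994]
Step 22: x=[-0.5578] v=[-2.6199]
Step 23: x=[-0.7888] v=[-2.3098]
Step 24: x=[-0.9861] v=[-1.9728]
Step 25: x=[-1.1474] v=[-1.6128]
Step 26: x=[-1.2708] v=[-1.2339]
Step 27: x=[-1.3549] v=[-0.8406]
Step 28: x=[-1.3987] v=[-0.4375]
Step 29: x=[-1.4016] v=[-0.0293]
Step 30: x=[-1.3637] v=[0.3792]
First v>=0 after going negative at step 30, time=3.0000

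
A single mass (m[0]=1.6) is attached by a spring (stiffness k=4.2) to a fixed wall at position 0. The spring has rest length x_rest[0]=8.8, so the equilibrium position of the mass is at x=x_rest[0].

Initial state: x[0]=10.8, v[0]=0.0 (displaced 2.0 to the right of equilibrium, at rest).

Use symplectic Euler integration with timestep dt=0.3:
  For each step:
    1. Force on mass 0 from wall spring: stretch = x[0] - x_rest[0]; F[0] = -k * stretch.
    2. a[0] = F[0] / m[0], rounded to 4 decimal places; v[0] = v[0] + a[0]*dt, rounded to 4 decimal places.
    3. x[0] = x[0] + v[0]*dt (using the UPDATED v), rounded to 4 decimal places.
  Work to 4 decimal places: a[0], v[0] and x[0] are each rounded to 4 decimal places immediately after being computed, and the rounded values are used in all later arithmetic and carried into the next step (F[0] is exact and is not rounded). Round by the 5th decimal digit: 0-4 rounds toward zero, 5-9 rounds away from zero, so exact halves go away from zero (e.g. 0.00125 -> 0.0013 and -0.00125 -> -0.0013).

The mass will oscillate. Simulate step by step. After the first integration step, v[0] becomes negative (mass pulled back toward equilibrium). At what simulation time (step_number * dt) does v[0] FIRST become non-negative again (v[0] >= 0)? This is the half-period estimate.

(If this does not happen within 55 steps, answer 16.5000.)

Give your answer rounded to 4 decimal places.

Step 0: x=[10.8000] v=[0.0000]
Step 1: x=[10.3275] v=[-1.5750]
Step 2: x=[9.4941] v=[-2.7779]
Step 3: x=[8.4968] v=[-3.3245]
Step 4: x=[7.5711] v=[-3.0857]
Step 5: x=[6.9357] v=[-2.1179]
Step 6: x=[6.7408] v=[-0.6498]
Step 7: x=[7.0323] v=[0.9718]
First v>=0 after going negative at step 7, time=2.1000

Answer: 2.1000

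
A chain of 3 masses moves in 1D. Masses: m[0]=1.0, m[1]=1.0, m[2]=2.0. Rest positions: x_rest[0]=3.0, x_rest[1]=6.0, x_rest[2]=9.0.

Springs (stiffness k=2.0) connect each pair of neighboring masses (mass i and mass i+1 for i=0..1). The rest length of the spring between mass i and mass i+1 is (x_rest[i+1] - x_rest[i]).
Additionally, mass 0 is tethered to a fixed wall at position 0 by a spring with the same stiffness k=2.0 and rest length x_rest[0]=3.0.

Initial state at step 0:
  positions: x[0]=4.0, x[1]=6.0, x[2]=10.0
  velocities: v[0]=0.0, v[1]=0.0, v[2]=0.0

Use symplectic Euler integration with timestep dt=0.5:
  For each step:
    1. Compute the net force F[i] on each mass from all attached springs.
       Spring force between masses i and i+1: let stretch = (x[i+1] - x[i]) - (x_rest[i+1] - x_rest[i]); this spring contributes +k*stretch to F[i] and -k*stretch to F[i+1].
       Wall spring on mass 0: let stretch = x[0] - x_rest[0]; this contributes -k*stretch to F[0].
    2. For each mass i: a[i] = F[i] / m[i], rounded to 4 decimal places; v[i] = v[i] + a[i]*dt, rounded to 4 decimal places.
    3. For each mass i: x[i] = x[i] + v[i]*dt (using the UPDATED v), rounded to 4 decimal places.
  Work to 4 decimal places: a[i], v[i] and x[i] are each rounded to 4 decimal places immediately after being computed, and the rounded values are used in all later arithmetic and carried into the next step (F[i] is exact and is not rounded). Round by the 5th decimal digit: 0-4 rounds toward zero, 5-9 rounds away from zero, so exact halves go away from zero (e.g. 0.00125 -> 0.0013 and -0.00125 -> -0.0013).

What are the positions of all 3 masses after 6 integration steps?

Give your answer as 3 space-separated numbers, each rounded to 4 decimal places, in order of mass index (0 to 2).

Answer: 2.3838 6.6393 8.8002

Derivation:
Step 0: x=[4.0000 6.0000 10.0000] v=[0.0000 0.0000 0.0000]
Step 1: x=[3.0000 7.0000 9.7500] v=[-2.0000 2.0000 -0.5000]
Step 2: x=[2.5000 7.3750 9.5625] v=[-1.0000 0.7500 -0.3750]
Step 3: x=[3.1875 6.4063 9.5782] v=[1.3750 -1.9375 0.0313]
Step 4: x=[3.8907 5.4141 9.5509] v=[1.4063 -1.9844 -0.0547]
Step 5: x=[3.4102 5.7286 9.2394] v=[-0.9610 0.6290 -0.6231]
Step 6: x=[2.3838 6.6393 8.8002] v=[-2.0528 1.8214 -0.8785]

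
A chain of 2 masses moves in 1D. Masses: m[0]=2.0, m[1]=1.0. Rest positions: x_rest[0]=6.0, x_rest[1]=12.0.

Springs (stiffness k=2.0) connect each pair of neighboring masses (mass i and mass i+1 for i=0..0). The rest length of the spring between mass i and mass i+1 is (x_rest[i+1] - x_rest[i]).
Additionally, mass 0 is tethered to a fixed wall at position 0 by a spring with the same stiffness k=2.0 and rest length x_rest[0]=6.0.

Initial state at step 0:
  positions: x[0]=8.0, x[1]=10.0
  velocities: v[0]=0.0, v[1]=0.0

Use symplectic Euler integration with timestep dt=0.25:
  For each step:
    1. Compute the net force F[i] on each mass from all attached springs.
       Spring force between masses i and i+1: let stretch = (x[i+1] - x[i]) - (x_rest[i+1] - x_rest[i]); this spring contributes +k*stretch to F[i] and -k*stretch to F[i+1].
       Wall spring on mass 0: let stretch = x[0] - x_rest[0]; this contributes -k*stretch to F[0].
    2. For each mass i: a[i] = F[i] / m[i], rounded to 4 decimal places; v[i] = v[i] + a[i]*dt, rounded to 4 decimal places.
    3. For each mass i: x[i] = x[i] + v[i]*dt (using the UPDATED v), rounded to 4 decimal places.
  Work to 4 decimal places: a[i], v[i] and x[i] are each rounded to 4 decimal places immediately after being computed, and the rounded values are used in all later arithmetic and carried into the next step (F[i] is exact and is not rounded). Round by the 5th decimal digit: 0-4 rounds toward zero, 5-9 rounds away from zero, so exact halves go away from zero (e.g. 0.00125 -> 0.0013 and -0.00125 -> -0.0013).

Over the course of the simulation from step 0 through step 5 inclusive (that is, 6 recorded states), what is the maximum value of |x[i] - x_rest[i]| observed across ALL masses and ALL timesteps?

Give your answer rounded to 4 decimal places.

Answer: 2.2842

Derivation:
Step 0: x=[8.0000 10.0000] v=[0.0000 0.0000]
Step 1: x=[7.6250 10.5000] v=[-1.5000 2.0000]
Step 2: x=[6.9531 11.3906] v=[-2.6875 3.5625]
Step 3: x=[6.1240 12.4766] v=[-3.3164 4.3438]
Step 4: x=[5.3092 13.5185] v=[-3.2593 4.1675]
Step 5: x=[4.6756 14.2842] v=[-2.5343 3.0629]
Max displacement = 2.2842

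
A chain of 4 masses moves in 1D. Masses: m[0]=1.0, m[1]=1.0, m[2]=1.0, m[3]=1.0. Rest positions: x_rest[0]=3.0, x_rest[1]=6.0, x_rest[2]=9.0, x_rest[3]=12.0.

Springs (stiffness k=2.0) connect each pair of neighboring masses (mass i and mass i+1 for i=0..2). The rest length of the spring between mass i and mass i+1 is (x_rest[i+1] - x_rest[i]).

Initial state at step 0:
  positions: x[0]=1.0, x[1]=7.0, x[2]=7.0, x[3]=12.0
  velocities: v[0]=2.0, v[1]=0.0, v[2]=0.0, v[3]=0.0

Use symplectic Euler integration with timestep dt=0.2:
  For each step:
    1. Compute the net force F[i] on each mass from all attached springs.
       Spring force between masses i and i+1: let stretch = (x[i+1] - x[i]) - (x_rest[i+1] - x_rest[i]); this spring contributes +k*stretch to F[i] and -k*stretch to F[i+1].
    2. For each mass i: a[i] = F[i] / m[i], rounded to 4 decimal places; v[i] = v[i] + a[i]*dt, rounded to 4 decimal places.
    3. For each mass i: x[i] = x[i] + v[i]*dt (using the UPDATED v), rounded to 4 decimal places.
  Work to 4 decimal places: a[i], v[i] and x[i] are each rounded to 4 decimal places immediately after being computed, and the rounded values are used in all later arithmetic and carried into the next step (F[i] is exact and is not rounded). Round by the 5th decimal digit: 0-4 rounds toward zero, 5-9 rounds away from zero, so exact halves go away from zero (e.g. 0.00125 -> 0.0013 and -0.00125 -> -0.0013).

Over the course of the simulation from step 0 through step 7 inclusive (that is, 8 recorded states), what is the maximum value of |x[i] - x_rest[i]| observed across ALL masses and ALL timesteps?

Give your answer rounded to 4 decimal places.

Answer: 2.1067

Derivation:
Step 0: x=[1.0000 7.0000 7.0000 12.0000] v=[2.0000 0.0000 0.0000 0.0000]
Step 1: x=[1.6400 6.5200 7.4000 11.8400] v=[3.2000 -2.4000 2.0000 -0.8000]
Step 2: x=[2.4304 5.7200 8.0848 11.5648] v=[3.9520 -4.0000 3.4240 -1.3760]
Step 3: x=[3.2440 4.8460 8.8588 11.2512] v=[4.0678 -4.3699 3.8701 -1.5680]
Step 4: x=[3.9457 4.1649 9.5032 10.9862] v=[3.5086 -3.4056 3.2219 -1.3250]
Step 5: x=[4.4250 3.8933 9.8392 10.8426] v=[2.3963 -1.3580 1.6798 -0.7182]
Step 6: x=[4.6217 4.1399 9.7798 10.8587] v=[0.9836 1.2330 -0.2972 0.0804]
Step 7: x=[4.5399 4.8762 9.3555 11.0285] v=[-0.4091 3.6817 -2.1216 0.8488]
Max displacement = 2.1067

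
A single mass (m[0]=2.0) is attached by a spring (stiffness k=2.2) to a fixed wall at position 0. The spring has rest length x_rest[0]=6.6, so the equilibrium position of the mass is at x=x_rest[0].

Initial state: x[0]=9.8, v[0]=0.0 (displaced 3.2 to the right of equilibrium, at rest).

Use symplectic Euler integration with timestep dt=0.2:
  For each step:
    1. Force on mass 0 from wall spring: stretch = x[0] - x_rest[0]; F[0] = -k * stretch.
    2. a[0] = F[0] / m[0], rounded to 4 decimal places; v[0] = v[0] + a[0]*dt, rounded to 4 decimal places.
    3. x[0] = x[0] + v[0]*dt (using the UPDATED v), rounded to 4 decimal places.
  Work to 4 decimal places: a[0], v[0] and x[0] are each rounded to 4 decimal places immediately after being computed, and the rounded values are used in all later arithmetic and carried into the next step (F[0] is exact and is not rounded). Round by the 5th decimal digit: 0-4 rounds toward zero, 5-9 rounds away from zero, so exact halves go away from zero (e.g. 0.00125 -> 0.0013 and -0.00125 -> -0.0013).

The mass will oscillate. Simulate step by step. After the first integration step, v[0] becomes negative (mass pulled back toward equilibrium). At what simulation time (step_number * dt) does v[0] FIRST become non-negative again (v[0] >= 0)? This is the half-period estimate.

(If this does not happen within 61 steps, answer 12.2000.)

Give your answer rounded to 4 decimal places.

Answer: 3.0000

Derivation:
Step 0: x=[9.8000] v=[0.0000]
Step 1: x=[9.6592] v=[-0.7040]
Step 2: x=[9.3838] v=[-1.3770]
Step 3: x=[8.9859] v=[-1.9894]
Step 4: x=[8.4830] v=[-2.5143]
Step 5: x=[7.8973] v=[-2.9286]
Step 6: x=[7.2545] v=[-3.2140]
Step 7: x=[6.5829] v=[-3.3580]
Step 8: x=[5.9121] v=[-3.3542]
Step 9: x=[5.2715] v=[-3.2029]
Step 10: x=[4.6894] v=[-2.9106]
Step 11: x=[4.1913] v=[-2.4903]
Step 12: x=[3.7992] v=[-1.9604]
Step 13: x=[3.5304] v=[-1.3442]
Step 14: x=[3.3966] v=[-0.6689]
Step 15: x=[3.4038] v=[0.0358]
First v>=0 after going negative at step 15, time=3.0000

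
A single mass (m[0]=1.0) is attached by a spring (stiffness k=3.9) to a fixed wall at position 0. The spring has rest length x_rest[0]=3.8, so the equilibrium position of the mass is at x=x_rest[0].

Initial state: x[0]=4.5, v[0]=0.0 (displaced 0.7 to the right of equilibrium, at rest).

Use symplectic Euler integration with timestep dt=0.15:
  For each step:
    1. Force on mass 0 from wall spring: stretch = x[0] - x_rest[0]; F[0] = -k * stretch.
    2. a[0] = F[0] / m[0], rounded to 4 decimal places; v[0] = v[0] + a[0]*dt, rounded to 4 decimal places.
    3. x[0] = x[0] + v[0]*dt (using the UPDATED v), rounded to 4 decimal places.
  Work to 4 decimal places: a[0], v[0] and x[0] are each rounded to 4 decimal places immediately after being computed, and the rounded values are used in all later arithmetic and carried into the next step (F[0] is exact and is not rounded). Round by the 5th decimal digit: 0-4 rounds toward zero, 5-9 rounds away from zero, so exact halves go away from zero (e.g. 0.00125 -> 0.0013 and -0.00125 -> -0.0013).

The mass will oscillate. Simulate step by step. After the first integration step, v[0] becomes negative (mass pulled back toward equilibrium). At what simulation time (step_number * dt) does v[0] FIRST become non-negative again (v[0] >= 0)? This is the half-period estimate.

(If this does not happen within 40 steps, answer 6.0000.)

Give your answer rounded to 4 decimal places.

Answer: 1.6500

Derivation:
Step 0: x=[4.5000] v=[0.0000]
Step 1: x=[4.4386] v=[-0.4095]
Step 2: x=[4.3211] v=[-0.7831]
Step 3: x=[4.1579] v=[-1.0879]
Step 4: x=[3.9633] v=[-1.2973]
Step 5: x=[3.7544] v=[-1.3928]
Step 6: x=[3.5495] v=[-1.3661]
Step 7: x=[3.3666] v=[-1.2196]
Step 8: x=[3.2217] v=[-0.9661]
Step 9: x=[3.1275] v=[-0.6278]
Step 10: x=[3.0923] v=[-0.2344]
Step 11: x=[3.1192] v=[0.1796]
First v>=0 after going negative at step 11, time=1.6500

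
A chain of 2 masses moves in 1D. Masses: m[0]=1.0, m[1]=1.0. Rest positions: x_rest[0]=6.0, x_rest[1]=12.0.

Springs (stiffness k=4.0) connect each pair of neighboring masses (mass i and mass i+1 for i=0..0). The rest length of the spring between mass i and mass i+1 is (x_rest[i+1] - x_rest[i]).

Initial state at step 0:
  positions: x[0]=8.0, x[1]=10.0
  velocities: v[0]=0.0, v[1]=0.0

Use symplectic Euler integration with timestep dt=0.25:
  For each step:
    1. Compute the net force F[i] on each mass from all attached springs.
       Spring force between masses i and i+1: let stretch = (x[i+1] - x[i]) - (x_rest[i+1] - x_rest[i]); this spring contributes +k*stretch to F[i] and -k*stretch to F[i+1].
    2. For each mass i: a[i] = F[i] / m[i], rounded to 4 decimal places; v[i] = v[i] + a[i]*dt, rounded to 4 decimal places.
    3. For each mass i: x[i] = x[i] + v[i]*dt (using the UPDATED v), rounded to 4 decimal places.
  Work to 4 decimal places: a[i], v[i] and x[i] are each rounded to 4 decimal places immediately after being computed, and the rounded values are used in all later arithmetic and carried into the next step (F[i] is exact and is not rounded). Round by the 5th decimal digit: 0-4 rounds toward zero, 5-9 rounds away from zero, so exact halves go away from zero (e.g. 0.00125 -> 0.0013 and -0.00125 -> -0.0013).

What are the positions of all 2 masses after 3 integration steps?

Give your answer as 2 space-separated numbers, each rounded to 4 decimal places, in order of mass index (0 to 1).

Answer: 4.2500 13.7500

Derivation:
Step 0: x=[8.0000 10.0000] v=[0.0000 0.0000]
Step 1: x=[7.0000 11.0000] v=[-4.0000 4.0000]
Step 2: x=[5.5000 12.5000] v=[-6.0000 6.0000]
Step 3: x=[4.2500 13.7500] v=[-5.0000 5.0000]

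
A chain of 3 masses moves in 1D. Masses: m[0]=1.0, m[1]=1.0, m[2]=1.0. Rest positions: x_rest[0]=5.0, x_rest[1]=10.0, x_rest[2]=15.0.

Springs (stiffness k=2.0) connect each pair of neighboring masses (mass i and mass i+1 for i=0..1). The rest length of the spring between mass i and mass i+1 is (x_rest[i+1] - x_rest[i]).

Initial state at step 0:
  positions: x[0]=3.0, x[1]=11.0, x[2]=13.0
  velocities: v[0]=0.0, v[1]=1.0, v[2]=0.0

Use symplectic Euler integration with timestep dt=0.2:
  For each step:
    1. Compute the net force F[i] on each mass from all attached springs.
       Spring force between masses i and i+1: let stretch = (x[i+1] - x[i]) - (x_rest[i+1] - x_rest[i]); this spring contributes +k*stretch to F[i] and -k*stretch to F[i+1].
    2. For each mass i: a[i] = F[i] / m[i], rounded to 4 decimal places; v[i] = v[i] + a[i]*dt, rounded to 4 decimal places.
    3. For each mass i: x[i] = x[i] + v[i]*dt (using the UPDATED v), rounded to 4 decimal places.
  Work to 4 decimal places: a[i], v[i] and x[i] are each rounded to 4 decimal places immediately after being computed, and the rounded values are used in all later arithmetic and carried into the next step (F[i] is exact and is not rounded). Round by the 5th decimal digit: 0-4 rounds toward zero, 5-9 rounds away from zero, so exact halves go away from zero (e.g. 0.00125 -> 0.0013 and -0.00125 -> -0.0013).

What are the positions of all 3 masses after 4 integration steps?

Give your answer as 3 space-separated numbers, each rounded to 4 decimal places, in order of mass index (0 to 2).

Step 0: x=[3.0000 11.0000 13.0000] v=[0.0000 1.0000 0.0000]
Step 1: x=[3.2400 10.7200 13.2400] v=[1.2000 -1.4000 1.2000]
Step 2: x=[3.6784 10.0432 13.6784] v=[2.1920 -3.3840 2.1920]
Step 3: x=[4.2260 9.1480 14.2260] v=[2.7379 -4.4758 2.7379]
Step 4: x=[4.7673 8.2653 14.7673] v=[2.7067 -4.4134 2.7067]

Answer: 4.7673 8.2653 14.7673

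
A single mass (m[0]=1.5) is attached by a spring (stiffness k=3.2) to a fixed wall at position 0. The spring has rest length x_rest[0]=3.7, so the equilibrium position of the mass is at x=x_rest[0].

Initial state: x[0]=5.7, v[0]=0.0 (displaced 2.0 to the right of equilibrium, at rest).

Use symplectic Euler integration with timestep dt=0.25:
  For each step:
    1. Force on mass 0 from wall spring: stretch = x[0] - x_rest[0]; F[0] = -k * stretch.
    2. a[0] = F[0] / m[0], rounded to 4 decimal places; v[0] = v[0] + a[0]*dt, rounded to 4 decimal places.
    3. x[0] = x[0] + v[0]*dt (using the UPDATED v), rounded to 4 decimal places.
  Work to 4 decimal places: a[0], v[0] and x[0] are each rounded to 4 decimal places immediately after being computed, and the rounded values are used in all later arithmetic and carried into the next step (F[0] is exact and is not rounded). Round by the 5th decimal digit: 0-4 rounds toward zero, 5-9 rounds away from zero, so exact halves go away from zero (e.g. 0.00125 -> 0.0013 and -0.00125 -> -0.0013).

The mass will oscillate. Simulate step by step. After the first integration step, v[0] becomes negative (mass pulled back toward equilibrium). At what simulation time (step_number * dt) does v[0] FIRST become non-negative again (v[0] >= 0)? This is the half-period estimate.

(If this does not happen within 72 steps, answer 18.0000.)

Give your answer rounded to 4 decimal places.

Step 0: x=[5.7000] v=[0.0000]
Step 1: x=[5.4333] v=[-1.0667]
Step 2: x=[4.9355] v=[-1.9911]
Step 3: x=[4.2730] v=[-2.6500]
Step 4: x=[3.5341] v=[-2.9556]
Step 5: x=[2.8173] v=[-2.8671]
Step 6: x=[2.2182] v=[-2.3963]
Step 7: x=[1.8167] v=[-1.6060]
Step 8: x=[1.6663] v=[-0.6016]
Step 9: x=[1.7871] v=[0.4831]
First v>=0 after going negative at step 9, time=2.2500

Answer: 2.2500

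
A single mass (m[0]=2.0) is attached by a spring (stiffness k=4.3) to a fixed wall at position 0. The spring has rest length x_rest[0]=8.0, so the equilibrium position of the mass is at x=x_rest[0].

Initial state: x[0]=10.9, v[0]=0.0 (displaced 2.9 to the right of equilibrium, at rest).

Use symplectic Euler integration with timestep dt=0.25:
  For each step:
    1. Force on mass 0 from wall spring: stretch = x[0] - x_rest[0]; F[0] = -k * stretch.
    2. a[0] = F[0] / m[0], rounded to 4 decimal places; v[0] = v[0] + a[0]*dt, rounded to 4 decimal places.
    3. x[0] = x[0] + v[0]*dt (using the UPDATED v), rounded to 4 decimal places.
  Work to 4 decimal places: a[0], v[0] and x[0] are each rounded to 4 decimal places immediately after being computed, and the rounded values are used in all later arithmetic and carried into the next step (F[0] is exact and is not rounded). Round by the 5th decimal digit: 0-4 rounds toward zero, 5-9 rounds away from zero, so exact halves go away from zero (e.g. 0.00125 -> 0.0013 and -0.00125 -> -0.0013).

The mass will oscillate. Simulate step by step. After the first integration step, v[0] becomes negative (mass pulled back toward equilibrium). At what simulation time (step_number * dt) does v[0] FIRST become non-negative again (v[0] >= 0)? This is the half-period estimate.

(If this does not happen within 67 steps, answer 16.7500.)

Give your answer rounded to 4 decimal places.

Step 0: x=[10.9000] v=[0.0000]
Step 1: x=[10.5103] v=[-1.5588]
Step 2: x=[9.7833] v=[-2.9081]
Step 3: x=[8.8167] v=[-3.8666]
Step 4: x=[7.7403] v=[-4.3056]
Step 5: x=[6.6988] v=[-4.1660]
Step 6: x=[5.8322] v=[-3.4666]
Step 7: x=[5.2569] v=[-2.3014]
Step 8: x=[5.0502] v=[-0.8270]
Step 9: x=[5.2398] v=[0.7585]
First v>=0 after going negative at step 9, time=2.2500

Answer: 2.2500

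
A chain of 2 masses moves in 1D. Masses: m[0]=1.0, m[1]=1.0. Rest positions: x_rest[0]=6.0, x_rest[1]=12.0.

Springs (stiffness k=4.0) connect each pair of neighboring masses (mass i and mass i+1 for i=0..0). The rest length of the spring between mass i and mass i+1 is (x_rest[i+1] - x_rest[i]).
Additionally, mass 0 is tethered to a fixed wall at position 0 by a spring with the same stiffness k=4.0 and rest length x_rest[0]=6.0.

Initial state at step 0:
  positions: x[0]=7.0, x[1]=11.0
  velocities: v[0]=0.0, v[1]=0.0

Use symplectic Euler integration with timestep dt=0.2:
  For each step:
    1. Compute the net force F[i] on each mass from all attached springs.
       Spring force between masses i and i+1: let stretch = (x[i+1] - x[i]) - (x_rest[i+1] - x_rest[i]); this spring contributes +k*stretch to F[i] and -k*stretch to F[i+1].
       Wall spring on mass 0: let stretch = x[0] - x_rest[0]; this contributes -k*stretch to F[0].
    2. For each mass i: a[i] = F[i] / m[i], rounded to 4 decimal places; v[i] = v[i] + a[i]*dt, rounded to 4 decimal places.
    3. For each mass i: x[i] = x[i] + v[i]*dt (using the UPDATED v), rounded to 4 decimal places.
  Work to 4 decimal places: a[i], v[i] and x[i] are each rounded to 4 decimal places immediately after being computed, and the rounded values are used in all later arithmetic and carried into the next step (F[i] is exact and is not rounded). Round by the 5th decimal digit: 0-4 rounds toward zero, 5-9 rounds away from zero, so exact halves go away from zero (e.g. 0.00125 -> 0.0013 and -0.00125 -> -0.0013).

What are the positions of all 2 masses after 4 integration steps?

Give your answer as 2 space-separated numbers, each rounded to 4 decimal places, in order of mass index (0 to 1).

Answer: 4.7059 12.6304

Derivation:
Step 0: x=[7.0000 11.0000] v=[0.0000 0.0000]
Step 1: x=[6.5200 11.3200] v=[-2.4000 1.6000]
Step 2: x=[5.7648 11.8320] v=[-3.7760 2.5600]
Step 3: x=[5.0580 12.3332] v=[-3.5341 2.5062]
Step 4: x=[4.7059 12.6304] v=[-1.7603 1.4860]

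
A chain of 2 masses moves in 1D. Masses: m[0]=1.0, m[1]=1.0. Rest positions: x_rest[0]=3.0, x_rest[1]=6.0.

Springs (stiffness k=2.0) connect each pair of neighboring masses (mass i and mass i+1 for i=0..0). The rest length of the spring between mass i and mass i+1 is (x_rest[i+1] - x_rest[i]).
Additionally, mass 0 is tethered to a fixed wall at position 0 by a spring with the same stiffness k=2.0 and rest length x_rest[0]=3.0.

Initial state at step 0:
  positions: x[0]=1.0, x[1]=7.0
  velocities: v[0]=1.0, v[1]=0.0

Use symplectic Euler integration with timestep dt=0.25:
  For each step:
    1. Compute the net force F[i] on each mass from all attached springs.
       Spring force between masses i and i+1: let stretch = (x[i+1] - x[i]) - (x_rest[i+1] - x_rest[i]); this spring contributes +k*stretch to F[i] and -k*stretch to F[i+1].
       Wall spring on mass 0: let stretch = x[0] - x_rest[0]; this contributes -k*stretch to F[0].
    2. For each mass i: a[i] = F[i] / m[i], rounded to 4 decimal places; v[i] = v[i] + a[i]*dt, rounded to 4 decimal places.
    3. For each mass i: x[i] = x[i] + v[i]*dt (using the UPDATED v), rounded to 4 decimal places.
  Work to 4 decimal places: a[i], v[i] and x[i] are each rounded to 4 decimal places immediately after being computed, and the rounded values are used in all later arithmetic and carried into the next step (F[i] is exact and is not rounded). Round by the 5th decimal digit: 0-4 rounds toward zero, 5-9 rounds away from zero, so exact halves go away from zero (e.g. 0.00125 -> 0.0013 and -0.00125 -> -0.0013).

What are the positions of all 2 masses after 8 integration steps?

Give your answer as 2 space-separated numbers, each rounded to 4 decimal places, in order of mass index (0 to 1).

Answer: 2.5846 7.0245

Derivation:
Step 0: x=[1.0000 7.0000] v=[1.0000 0.0000]
Step 1: x=[1.8750 6.6250] v=[3.5000 -1.5000]
Step 2: x=[3.1094 6.0313] v=[4.9375 -2.3750]
Step 3: x=[4.3204 5.4473] v=[4.8438 -2.3360]
Step 4: x=[5.1322 5.0974] v=[3.2471 -1.3995]
Step 5: x=[5.2981 5.1269] v=[0.6636 0.1179]
Step 6: x=[4.7803 5.5528] v=[-2.0711 1.7035]
Step 7: x=[3.7616 6.2571] v=[-4.0750 2.8173]
Step 8: x=[2.5846 7.0245] v=[-4.7081 3.0696]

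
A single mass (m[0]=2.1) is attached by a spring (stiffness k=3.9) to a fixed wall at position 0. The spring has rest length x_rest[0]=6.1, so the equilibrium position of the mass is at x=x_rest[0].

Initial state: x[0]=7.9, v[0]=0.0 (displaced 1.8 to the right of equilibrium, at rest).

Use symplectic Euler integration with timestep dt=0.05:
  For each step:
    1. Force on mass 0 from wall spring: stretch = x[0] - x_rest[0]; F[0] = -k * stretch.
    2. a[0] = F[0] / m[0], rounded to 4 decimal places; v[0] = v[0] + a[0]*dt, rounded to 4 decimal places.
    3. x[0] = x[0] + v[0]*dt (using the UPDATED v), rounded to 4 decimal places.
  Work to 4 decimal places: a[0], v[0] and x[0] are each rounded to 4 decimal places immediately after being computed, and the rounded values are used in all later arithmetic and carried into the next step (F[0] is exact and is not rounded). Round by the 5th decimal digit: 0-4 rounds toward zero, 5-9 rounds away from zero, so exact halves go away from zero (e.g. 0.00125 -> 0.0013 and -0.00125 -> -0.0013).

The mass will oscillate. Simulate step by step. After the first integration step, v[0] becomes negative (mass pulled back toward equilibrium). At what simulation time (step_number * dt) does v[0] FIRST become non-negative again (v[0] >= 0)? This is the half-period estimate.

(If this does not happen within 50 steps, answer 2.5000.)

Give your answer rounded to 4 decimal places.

Step 0: x=[7.9000] v=[0.0000]
Step 1: x=[7.8916] v=[-0.1671]
Step 2: x=[7.8749] v=[-0.3335]
Step 3: x=[7.8500] v=[-0.4983]
Step 4: x=[7.8170] v=[-0.6608]
Step 5: x=[7.7760] v=[-0.8202]
Step 6: x=[7.7272] v=[-0.9758]
Step 7: x=[7.6709] v=[-1.1269]
Step 8: x=[7.6073] v=[-1.2728]
Step 9: x=[7.5367] v=[-1.4128]
Step 10: x=[7.4594] v=[-1.5462]
Step 11: x=[7.3758] v=[-1.6724]
Step 12: x=[7.2863] v=[-1.7909]
Step 13: x=[7.1912] v=[-1.9011]
Step 14: x=[7.0911] v=[-2.0024]
Step 15: x=[6.9864] v=[-2.0944]
Step 16: x=[6.8776] v=[-2.1767]
Step 17: x=[6.7652] v=[-2.2489]
Step 18: x=[6.6497] v=[-2.3107]
Step 19: x=[6.5316] v=[-2.3617]
Step 20: x=[6.4115] v=[-2.4018]
Step 21: x=[6.2900] v=[-2.4307]
Step 22: x=[6.1676] v=[-2.4483]
Step 23: x=[6.0449] v=[-2.4546]
Step 24: x=[5.9224] v=[-2.4495]
Step 25: x=[5.8008] v=[-2.4330]
Step 26: x=[5.6805] v=[-2.4052]
Step 27: x=[5.5622] v=[-2.3662]
Step 28: x=[5.4464] v=[-2.3163]
Step 29: x=[5.3336] v=[-2.2556]
Step 30: x=[5.2244] v=[-2.1844]
Step 31: x=[5.1192] v=[-2.1031]
Step 32: x=[5.0186] v=[-2.0120]
Step 33: x=[4.9230] v=[-1.9116]
Step 34: x=[4.8329] v=[-1.8023]
Step 35: x=[4.7487] v=[-1.6846]
Step 36: x=[4.6707] v=[-1.5591]
Step 37: x=[4.5994] v=[-1.4264]
Step 38: x=[4.5350] v=[-1.2871]
Step 39: x=[4.4779] v=[-1.1418]
Step 40: x=[4.4283] v=[-0.9912]
Step 41: x=[4.3865] v=[-0.8360]
Step 42: x=[4.3527] v=[-0.6769]
Step 43: x=[4.3270] v=[-0.5147]
Step 44: x=[4.3095] v=[-0.3501]
Step 45: x=[4.3003] v=[-0.1838]
Step 46: x=[4.2995] v=[-0.0167]
Step 47: x=[4.3070] v=[0.1505]
First v>=0 after going negative at step 47, time=2.3500

Answer: 2.3500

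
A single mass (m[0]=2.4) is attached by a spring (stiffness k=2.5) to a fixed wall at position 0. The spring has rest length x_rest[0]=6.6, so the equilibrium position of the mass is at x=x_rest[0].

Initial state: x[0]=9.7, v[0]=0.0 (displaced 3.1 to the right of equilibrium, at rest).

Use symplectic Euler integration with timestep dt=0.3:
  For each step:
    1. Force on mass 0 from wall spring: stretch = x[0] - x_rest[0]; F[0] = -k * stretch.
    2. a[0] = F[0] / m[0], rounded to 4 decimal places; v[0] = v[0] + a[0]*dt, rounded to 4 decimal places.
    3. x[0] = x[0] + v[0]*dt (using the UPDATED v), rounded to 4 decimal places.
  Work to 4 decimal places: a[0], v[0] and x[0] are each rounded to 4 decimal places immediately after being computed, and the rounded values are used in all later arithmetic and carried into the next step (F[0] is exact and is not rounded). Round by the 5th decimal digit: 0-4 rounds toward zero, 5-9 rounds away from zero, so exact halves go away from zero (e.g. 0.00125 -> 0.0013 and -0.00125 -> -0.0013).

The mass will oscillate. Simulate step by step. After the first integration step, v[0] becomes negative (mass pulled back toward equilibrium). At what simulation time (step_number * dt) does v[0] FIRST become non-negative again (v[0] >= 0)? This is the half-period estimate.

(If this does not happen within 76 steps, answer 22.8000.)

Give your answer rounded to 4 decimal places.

Answer: 3.3000

Derivation:
Step 0: x=[9.7000] v=[0.0000]
Step 1: x=[9.4094] v=[-0.9688]
Step 2: x=[8.8554] v=[-1.8468]
Step 3: x=[8.0899] v=[-2.5516]
Step 4: x=[7.1847] v=[-3.0172]
Step 5: x=[6.2247] v=[-3.1999]
Step 6: x=[5.2999] v=[-3.0826]
Step 7: x=[4.4970] v=[-2.6763]
Step 8: x=[3.8913] v=[-2.0191]
Step 9: x=[3.5395] v=[-1.1726]
Step 10: x=[3.4746] v=[-0.2162]
Step 11: x=[3.7028] v=[0.7605]
First v>=0 after going negative at step 11, time=3.3000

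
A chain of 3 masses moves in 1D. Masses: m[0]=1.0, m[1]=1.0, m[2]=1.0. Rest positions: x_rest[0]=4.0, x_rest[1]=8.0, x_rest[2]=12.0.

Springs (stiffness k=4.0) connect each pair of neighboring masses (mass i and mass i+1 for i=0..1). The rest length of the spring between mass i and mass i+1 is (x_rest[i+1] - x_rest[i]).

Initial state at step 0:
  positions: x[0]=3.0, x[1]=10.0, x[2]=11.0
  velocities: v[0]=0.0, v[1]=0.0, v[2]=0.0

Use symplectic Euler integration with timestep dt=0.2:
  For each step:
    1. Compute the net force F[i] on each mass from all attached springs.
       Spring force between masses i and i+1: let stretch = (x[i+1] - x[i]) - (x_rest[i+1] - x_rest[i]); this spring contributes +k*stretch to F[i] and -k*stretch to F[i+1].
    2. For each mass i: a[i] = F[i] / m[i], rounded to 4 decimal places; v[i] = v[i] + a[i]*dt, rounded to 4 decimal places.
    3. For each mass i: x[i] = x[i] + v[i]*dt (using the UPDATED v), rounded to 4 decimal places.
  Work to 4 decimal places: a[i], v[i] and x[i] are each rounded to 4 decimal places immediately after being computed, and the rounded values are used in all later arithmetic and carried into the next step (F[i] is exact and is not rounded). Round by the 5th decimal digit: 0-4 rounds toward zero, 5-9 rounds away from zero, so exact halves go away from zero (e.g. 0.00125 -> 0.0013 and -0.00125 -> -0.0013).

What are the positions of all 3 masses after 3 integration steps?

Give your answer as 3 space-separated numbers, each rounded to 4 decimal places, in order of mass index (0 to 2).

Answer: 4.8386 6.3228 12.8386

Derivation:
Step 0: x=[3.0000 10.0000 11.0000] v=[0.0000 0.0000 0.0000]
Step 1: x=[3.4800 9.0400 11.4800] v=[2.4000 -4.8000 2.4000]
Step 2: x=[4.2096 7.5808 12.2096] v=[3.6480 -7.2960 3.6480]
Step 3: x=[4.8386 6.3228 12.8386] v=[3.1450 -6.2899 3.1450]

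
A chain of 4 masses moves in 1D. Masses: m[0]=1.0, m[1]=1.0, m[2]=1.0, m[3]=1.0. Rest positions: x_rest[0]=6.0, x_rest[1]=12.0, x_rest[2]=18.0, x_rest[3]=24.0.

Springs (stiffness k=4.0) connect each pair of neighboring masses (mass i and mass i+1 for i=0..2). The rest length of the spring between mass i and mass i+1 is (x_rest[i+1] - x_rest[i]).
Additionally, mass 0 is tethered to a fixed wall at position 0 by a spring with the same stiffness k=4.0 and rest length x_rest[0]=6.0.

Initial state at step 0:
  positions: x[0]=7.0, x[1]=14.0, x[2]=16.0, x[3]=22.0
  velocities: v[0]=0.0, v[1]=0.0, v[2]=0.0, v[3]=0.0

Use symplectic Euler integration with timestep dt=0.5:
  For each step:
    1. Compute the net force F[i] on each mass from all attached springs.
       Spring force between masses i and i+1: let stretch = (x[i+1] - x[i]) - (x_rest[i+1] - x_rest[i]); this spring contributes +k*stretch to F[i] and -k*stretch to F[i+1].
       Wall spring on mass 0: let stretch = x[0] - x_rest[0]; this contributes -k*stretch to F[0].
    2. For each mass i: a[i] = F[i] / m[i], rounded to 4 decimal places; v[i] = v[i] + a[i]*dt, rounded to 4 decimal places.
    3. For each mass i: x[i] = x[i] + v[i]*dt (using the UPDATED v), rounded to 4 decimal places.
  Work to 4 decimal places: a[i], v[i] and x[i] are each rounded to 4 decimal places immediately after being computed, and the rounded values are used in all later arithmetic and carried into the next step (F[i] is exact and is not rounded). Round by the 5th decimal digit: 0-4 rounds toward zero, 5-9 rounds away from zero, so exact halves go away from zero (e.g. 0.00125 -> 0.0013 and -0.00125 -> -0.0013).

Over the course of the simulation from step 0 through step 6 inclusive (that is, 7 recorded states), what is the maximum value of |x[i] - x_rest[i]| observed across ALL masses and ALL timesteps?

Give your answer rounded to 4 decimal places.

Step 0: x=[7.0000 14.0000 16.0000 22.0000] v=[0.0000 0.0000 0.0000 0.0000]
Step 1: x=[7.0000 9.0000 20.0000 22.0000] v=[0.0000 -10.0000 8.0000 0.0000]
Step 2: x=[2.0000 13.0000 15.0000 26.0000] v=[-10.0000 8.0000 -10.0000 8.0000]
Step 3: x=[6.0000 8.0000 19.0000 25.0000] v=[8.0000 -10.0000 8.0000 -2.0000]
Step 4: x=[6.0000 12.0000 18.0000 24.0000] v=[0.0000 8.0000 -2.0000 -2.0000]
Step 5: x=[6.0000 16.0000 17.0000 23.0000] v=[0.0000 8.0000 -2.0000 -2.0000]
Step 6: x=[10.0000 11.0000 21.0000 22.0000] v=[8.0000 -10.0000 8.0000 -2.0000]
Max displacement = 4.0000

Answer: 4.0000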